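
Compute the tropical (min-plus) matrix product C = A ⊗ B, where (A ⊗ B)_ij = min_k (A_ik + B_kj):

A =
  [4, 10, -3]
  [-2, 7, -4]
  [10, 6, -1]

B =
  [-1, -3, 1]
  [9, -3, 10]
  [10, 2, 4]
A ⊗ B =
  [3, -1, 1]
  [-3, -5, -1]
  [9, 1, 3]

Apply the min-plus product entry-by-entry:
  C[0][0] = min over k of (A[0][0] + B[0][0] = 4 + -1 = 3, A[0][1] + B[1][0] = 10 + 9 = 19, A[0][2] + B[2][0] = -3 + 10 = 7) = 3 (attained at k = 0)
  C[0][1] = min over k of (A[0][0] + B[0][1] = 4 + -3 = 1, A[0][1] + B[1][1] = 10 + -3 = 7, A[0][2] + B[2][1] = -3 + 2 = -1) = -1 (attained at k = 2)
  C[0][2] = min over k of (A[0][0] + B[0][2] = 4 + 1 = 5, A[0][1] + B[1][2] = 10 + 10 = 20, A[0][2] + B[2][2] = -3 + 4 = 1) = 1 (attained at k = 2)
  C[1][0] = min over k of (A[1][0] + B[0][0] = -2 + -1 = -3, A[1][1] + B[1][0] = 7 + 9 = 16, A[1][2] + B[2][0] = -4 + 10 = 6) = -3 (attained at k = 0)
  C[1][1] = min over k of (A[1][0] + B[0][1] = -2 + -3 = -5, A[1][1] + B[1][1] = 7 + -3 = 4, A[1][2] + B[2][1] = -4 + 2 = -2) = -5 (attained at k = 0)
  C[1][2] = min over k of (A[1][0] + B[0][2] = -2 + 1 = -1, A[1][1] + B[1][2] = 7 + 10 = 17, A[1][2] + B[2][2] = -4 + 4 = 0) = -1 (attained at k = 0)
  C[2][0] = min over k of (A[2][0] + B[0][0] = 10 + -1 = 9, A[2][1] + B[1][0] = 6 + 9 = 15, A[2][2] + B[2][0] = -1 + 10 = 9) = 9 (attained at k = 0)
  C[2][1] = min over k of (A[2][0] + B[0][1] = 10 + -3 = 7, A[2][1] + B[1][1] = 6 + -3 = 3, A[2][2] + B[2][1] = -1 + 2 = 1) = 1 (attained at k = 2)
  C[2][2] = min over k of (A[2][0] + B[0][2] = 10 + 1 = 11, A[2][1] + B[1][2] = 6 + 10 = 16, A[2][2] + B[2][2] = -1 + 4 = 3) = 3 (attained at k = 2)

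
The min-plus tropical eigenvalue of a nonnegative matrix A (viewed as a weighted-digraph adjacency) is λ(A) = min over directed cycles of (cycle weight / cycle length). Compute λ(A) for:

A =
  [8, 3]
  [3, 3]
λ(A) = 3

Enumerate directed cycles and compute their means (weight / length). Sample:
  cycle 0 → 0: weight = 8, length = 1, mean = 8/1 ≈ 8.000
  cycle 1 → 1: weight = 3, length = 1, mean = 3/1 ≈ 3.000
  cycle 0 → 1 → 0: weight = 6, length = 2, mean = 6/2 ≈ 3.000
  cycle 1 → 0 → 1: weight = 6, length = 2, mean = 6/2 ≈ 3.000
Minimum mean = 3.000, attained e.g. along the cycle 1 → 1 with weight 3 and length 1. So λ(A) = 3/1 = 3.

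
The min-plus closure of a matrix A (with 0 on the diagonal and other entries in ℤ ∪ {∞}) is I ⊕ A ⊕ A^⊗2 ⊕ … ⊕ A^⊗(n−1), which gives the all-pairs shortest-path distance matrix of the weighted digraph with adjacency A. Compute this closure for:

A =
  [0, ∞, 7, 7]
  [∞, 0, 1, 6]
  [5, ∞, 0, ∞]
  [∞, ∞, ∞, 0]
Closure =
  [0, ∞, 7, 7]
  [6, 0, 1, 6]
  [5, ∞, 0, 12]
  [∞, ∞, ∞, 0]

This is the Floyd-Warshall all-pairs shortest-path computation. For each intermediate vertex k = 0, 1, …, 3, update dist[i][j] ← min(dist[i][j], dist[i][k] + dist[k][j]). The final matrix gives, for each (i, j), the minimum total weight of any directed path from i to j (possibly empty when i = j).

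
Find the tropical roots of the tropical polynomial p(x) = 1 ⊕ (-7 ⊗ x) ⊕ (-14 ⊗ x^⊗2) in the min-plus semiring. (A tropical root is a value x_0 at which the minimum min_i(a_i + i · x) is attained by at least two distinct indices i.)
Roots: {7, 8}

Each tropical root is a break point of the lower envelope of the lines y = a_i + i · x (there are 3 lines, with slopes 0, 1, ..., 2). Only the lines that attain the minimum somewhere contribute to roots; other lines are dominated. Here the surviving (envelope) indices are i = 2, i = 1, i = 0.
Intersections between consecutive envelope lines give the roots: for adjacent envelope indices i < j the intersection is x = (a_i − a_j) / (j − i). Reading off the sorted break points: {7, 8}.
Verification: at each break x_0, at least two indices attain the minimum of min_i(a_i + i · x_0).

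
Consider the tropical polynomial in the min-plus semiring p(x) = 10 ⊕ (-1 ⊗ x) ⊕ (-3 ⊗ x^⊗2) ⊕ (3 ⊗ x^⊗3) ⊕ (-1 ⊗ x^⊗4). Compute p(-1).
p(-1) = -5

A tropical monomial a ⊗ x^⊗i evaluates to a + i · x. Evaluating each term at x = -1:
  Term 0 contributes 10 + 0 · -1 = 10
  Term 1 contributes -1 + 1 · -1 = -2
  Term 2 contributes -3 + 2 · -1 = -5
  Term 3 contributes 3 + 3 · -1 = 0
  Term 4 contributes -1 + 4 · -1 = -5
p(-1) = ⊕ of these = min[10, -2, -5, 0, -5] = -5.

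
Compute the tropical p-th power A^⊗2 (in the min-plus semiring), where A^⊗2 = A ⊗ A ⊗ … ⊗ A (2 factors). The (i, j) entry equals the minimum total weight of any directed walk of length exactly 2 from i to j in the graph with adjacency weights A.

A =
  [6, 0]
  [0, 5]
A^⊗2 =
  [0, 5]
  [5, 0]

Each entry (A^⊗2)_ij equals the minimum over all length-2 walks i = v_0 → v_1 → … → v_2 = j of Σ_t A[v_t][v_{t+1}]. For example, for (i, j) = (0, 1) we minimise over 2 possible intermediate vertex sequences; the minimum is 5, attained along the walk 0 → 1 → 1.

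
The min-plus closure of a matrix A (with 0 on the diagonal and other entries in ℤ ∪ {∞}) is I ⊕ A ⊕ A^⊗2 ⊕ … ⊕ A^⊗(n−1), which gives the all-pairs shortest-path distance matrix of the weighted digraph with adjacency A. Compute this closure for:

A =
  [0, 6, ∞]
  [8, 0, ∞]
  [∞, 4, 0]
Closure =
  [0, 6, ∞]
  [8, 0, ∞]
  [12, 4, 0]

This is the Floyd-Warshall all-pairs shortest-path computation. For each intermediate vertex k = 0, 1, …, 2, update dist[i][j] ← min(dist[i][j], dist[i][k] + dist[k][j]). The final matrix gives, for each (i, j), the minimum total weight of any directed path from i to j (possibly empty when i = j).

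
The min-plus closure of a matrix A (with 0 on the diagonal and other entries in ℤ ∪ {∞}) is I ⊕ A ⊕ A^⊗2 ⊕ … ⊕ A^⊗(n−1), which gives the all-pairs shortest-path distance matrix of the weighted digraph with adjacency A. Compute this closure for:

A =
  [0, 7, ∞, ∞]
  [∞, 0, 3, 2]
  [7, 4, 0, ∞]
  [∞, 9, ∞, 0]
Closure =
  [0, 7, 10, 9]
  [10, 0, 3, 2]
  [7, 4, 0, 6]
  [19, 9, 12, 0]

This is the Floyd-Warshall all-pairs shortest-path computation. For each intermediate vertex k = 0, 1, …, 3, update dist[i][j] ← min(dist[i][j], dist[i][k] + dist[k][j]). The final matrix gives, for each (i, j), the minimum total weight of any directed path from i to j (possibly empty when i = j).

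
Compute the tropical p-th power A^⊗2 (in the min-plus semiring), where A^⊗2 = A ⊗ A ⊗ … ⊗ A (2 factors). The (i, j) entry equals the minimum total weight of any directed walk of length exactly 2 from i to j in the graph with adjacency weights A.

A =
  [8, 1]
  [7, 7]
A^⊗2 =
  [8, 8]
  [14, 8]

Each entry (A^⊗2)_ij equals the minimum over all length-2 walks i = v_0 → v_1 → … → v_2 = j of Σ_t A[v_t][v_{t+1}]. For example, for (i, j) = (0, 1) we minimise over 2 possible intermediate vertex sequences; the minimum is 8, attained along the walk 0 → 1 → 1.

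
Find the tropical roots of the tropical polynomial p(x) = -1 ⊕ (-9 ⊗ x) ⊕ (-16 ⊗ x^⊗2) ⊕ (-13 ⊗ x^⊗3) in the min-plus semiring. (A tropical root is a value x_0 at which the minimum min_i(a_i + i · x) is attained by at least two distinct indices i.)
Roots: {-3, 7, 8}

Each tropical root is a break point of the lower envelope of the lines y = a_i + i · x (there are 4 lines, with slopes 0, 1, ..., 3). Only the lines that attain the minimum somewhere contribute to roots; other lines are dominated. Here the surviving (envelope) indices are i = 3, i = 2, i = 1, i = 0.
Intersections between consecutive envelope lines give the roots: for adjacent envelope indices i < j the intersection is x = (a_i − a_j) / (j − i). Reading off the sorted break points: {-3, 7, 8}.
Verification: at each break x_0, at least two indices attain the minimum of min_i(a_i + i · x_0).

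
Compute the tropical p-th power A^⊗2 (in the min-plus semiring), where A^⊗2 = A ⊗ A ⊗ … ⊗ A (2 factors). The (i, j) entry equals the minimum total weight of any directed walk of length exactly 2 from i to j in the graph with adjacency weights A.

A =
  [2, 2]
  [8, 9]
A^⊗2 =
  [4, 4]
  [10, 10]

Each entry (A^⊗2)_ij equals the minimum over all length-2 walks i = v_0 → v_1 → … → v_2 = j of Σ_t A[v_t][v_{t+1}]. For example, for (i, j) = (0, 1) we minimise over 2 possible intermediate vertex sequences; the minimum is 4, attained along the walk 0 → 0 → 1.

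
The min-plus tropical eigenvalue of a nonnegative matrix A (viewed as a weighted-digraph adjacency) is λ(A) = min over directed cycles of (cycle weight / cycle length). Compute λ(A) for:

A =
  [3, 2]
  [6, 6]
λ(A) = 3

Enumerate directed cycles and compute their means (weight / length). Sample:
  cycle 0 → 0: weight = 3, length = 1, mean = 3/1 ≈ 3.000
  cycle 1 → 1: weight = 6, length = 1, mean = 6/1 ≈ 6.000
  cycle 0 → 1 → 0: weight = 8, length = 2, mean = 8/2 ≈ 4.000
  cycle 1 → 0 → 1: weight = 8, length = 2, mean = 8/2 ≈ 4.000
Minimum mean = 3.000, attained e.g. along the cycle 0 → 0 with weight 3 and length 1. So λ(A) = 3/1 = 3.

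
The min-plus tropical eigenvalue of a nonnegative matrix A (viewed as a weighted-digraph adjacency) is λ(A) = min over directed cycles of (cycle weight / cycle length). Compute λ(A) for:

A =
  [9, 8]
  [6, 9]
λ(A) = 7

Enumerate directed cycles and compute their means (weight / length). Sample:
  cycle 0 → 0: weight = 9, length = 1, mean = 9/1 ≈ 9.000
  cycle 1 → 1: weight = 9, length = 1, mean = 9/1 ≈ 9.000
  cycle 0 → 1 → 0: weight = 14, length = 2, mean = 14/2 ≈ 7.000
  cycle 1 → 0 → 1: weight = 14, length = 2, mean = 14/2 ≈ 7.000
Minimum mean = 7.000, attained e.g. along the cycle 0 → 1 → 0 with weight 14 and length 2. So λ(A) = 14/2 = 7.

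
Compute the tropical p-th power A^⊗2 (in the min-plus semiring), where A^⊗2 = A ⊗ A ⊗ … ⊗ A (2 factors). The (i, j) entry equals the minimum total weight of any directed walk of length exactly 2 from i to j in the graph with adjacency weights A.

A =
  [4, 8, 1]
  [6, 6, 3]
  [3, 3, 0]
A^⊗2 =
  [4, 4, 1]
  [6, 6, 3]
  [3, 3, 0]

Each entry (A^⊗2)_ij equals the minimum over all length-2 walks i = v_0 → v_1 → … → v_2 = j of Σ_t A[v_t][v_{t+1}]. For example, for (i, j) = (0, 2) we minimise over 3 possible intermediate vertex sequences; the minimum is 1, attained along the walk 0 → 2 → 2.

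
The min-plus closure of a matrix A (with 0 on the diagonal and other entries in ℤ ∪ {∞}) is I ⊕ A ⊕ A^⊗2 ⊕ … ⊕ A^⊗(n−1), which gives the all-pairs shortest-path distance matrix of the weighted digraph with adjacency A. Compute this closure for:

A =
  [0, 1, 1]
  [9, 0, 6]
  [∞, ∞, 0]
Closure =
  [0, 1, 1]
  [9, 0, 6]
  [∞, ∞, 0]

This is the Floyd-Warshall all-pairs shortest-path computation. For each intermediate vertex k = 0, 1, …, 2, update dist[i][j] ← min(dist[i][j], dist[i][k] + dist[k][j]). The final matrix gives, for each (i, j), the minimum total weight of any directed path from i to j (possibly empty when i = j).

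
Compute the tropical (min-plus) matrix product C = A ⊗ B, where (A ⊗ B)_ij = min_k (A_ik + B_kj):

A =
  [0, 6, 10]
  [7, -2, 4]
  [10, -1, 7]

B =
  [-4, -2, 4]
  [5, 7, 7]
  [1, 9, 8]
A ⊗ B =
  [-4, -2, 4]
  [3, 5, 5]
  [4, 6, 6]

Apply the min-plus product entry-by-entry:
  C[0][0] = min over k of (A[0][0] + B[0][0] = 0 + -4 = -4, A[0][1] + B[1][0] = 6 + 5 = 11, A[0][2] + B[2][0] = 10 + 1 = 11) = -4 (attained at k = 0)
  C[0][1] = min over k of (A[0][0] + B[0][1] = 0 + -2 = -2, A[0][1] + B[1][1] = 6 + 7 = 13, A[0][2] + B[2][1] = 10 + 9 = 19) = -2 (attained at k = 0)
  C[0][2] = min over k of (A[0][0] + B[0][2] = 0 + 4 = 4, A[0][1] + B[1][2] = 6 + 7 = 13, A[0][2] + B[2][2] = 10 + 8 = 18) = 4 (attained at k = 0)
  C[1][0] = min over k of (A[1][0] + B[0][0] = 7 + -4 = 3, A[1][1] + B[1][0] = -2 + 5 = 3, A[1][2] + B[2][0] = 4 + 1 = 5) = 3 (attained at k = 0)
  C[1][1] = min over k of (A[1][0] + B[0][1] = 7 + -2 = 5, A[1][1] + B[1][1] = -2 + 7 = 5, A[1][2] + B[2][1] = 4 + 9 = 13) = 5 (attained at k = 0)
  C[1][2] = min over k of (A[1][0] + B[0][2] = 7 + 4 = 11, A[1][1] + B[1][2] = -2 + 7 = 5, A[1][2] + B[2][2] = 4 + 8 = 12) = 5 (attained at k = 1)
  C[2][0] = min over k of (A[2][0] + B[0][0] = 10 + -4 = 6, A[2][1] + B[1][0] = -1 + 5 = 4, A[2][2] + B[2][0] = 7 + 1 = 8) = 4 (attained at k = 1)
  C[2][1] = min over k of (A[2][0] + B[0][1] = 10 + -2 = 8, A[2][1] + B[1][1] = -1 + 7 = 6, A[2][2] + B[2][1] = 7 + 9 = 16) = 6 (attained at k = 1)
  C[2][2] = min over k of (A[2][0] + B[0][2] = 10 + 4 = 14, A[2][1] + B[1][2] = -1 + 7 = 6, A[2][2] + B[2][2] = 7 + 8 = 15) = 6 (attained at k = 1)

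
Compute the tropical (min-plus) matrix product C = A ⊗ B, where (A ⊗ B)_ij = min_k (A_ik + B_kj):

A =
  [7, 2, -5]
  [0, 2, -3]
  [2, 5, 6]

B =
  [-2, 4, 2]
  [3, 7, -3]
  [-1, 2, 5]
A ⊗ B =
  [-6, -3, -1]
  [-4, -1, -1]
  [0, 6, 2]

Apply the min-plus product entry-by-entry:
  C[0][0] = min over k of (A[0][0] + B[0][0] = 7 + -2 = 5, A[0][1] + B[1][0] = 2 + 3 = 5, A[0][2] + B[2][0] = -5 + -1 = -6) = -6 (attained at k = 2)
  C[0][1] = min over k of (A[0][0] + B[0][1] = 7 + 4 = 11, A[0][1] + B[1][1] = 2 + 7 = 9, A[0][2] + B[2][1] = -5 + 2 = -3) = -3 (attained at k = 2)
  C[0][2] = min over k of (A[0][0] + B[0][2] = 7 + 2 = 9, A[0][1] + B[1][2] = 2 + -3 = -1, A[0][2] + B[2][2] = -5 + 5 = 0) = -1 (attained at k = 1)
  C[1][0] = min over k of (A[1][0] + B[0][0] = 0 + -2 = -2, A[1][1] + B[1][0] = 2 + 3 = 5, A[1][2] + B[2][0] = -3 + -1 = -4) = -4 (attained at k = 2)
  C[1][1] = min over k of (A[1][0] + B[0][1] = 0 + 4 = 4, A[1][1] + B[1][1] = 2 + 7 = 9, A[1][2] + B[2][1] = -3 + 2 = -1) = -1 (attained at k = 2)
  C[1][2] = min over k of (A[1][0] + B[0][2] = 0 + 2 = 2, A[1][1] + B[1][2] = 2 + -3 = -1, A[1][2] + B[2][2] = -3 + 5 = 2) = -1 (attained at k = 1)
  C[2][0] = min over k of (A[2][0] + B[0][0] = 2 + -2 = 0, A[2][1] + B[1][0] = 5 + 3 = 8, A[2][2] + B[2][0] = 6 + -1 = 5) = 0 (attained at k = 0)
  C[2][1] = min over k of (A[2][0] + B[0][1] = 2 + 4 = 6, A[2][1] + B[1][1] = 5 + 7 = 12, A[2][2] + B[2][1] = 6 + 2 = 8) = 6 (attained at k = 0)
  C[2][2] = min over k of (A[2][0] + B[0][2] = 2 + 2 = 4, A[2][1] + B[1][2] = 5 + -3 = 2, A[2][2] + B[2][2] = 6 + 5 = 11) = 2 (attained at k = 1)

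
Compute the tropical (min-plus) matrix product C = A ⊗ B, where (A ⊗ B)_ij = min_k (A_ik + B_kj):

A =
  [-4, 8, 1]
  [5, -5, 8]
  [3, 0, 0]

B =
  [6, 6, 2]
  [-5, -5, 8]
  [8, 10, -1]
A ⊗ B =
  [2, 2, -2]
  [-10, -10, 3]
  [-5, -5, -1]

Apply the min-plus product entry-by-entry:
  C[0][0] = min over k of (A[0][0] + B[0][0] = -4 + 6 = 2, A[0][1] + B[1][0] = 8 + -5 = 3, A[0][2] + B[2][0] = 1 + 8 = 9) = 2 (attained at k = 0)
  C[0][1] = min over k of (A[0][0] + B[0][1] = -4 + 6 = 2, A[0][1] + B[1][1] = 8 + -5 = 3, A[0][2] + B[2][1] = 1 + 10 = 11) = 2 (attained at k = 0)
  C[0][2] = min over k of (A[0][0] + B[0][2] = -4 + 2 = -2, A[0][1] + B[1][2] = 8 + 8 = 16, A[0][2] + B[2][2] = 1 + -1 = 0) = -2 (attained at k = 0)
  C[1][0] = min over k of (A[1][0] + B[0][0] = 5 + 6 = 11, A[1][1] + B[1][0] = -5 + -5 = -10, A[1][2] + B[2][0] = 8 + 8 = 16) = -10 (attained at k = 1)
  C[1][1] = min over k of (A[1][0] + B[0][1] = 5 + 6 = 11, A[1][1] + B[1][1] = -5 + -5 = -10, A[1][2] + B[2][1] = 8 + 10 = 18) = -10 (attained at k = 1)
  C[1][2] = min over k of (A[1][0] + B[0][2] = 5 + 2 = 7, A[1][1] + B[1][2] = -5 + 8 = 3, A[1][2] + B[2][2] = 8 + -1 = 7) = 3 (attained at k = 1)
  C[2][0] = min over k of (A[2][0] + B[0][0] = 3 + 6 = 9, A[2][1] + B[1][0] = 0 + -5 = -5, A[2][2] + B[2][0] = 0 + 8 = 8) = -5 (attained at k = 1)
  C[2][1] = min over k of (A[2][0] + B[0][1] = 3 + 6 = 9, A[2][1] + B[1][1] = 0 + -5 = -5, A[2][2] + B[2][1] = 0 + 10 = 10) = -5 (attained at k = 1)
  C[2][2] = min over k of (A[2][0] + B[0][2] = 3 + 2 = 5, A[2][1] + B[1][2] = 0 + 8 = 8, A[2][2] + B[2][2] = 0 + -1 = -1) = -1 (attained at k = 2)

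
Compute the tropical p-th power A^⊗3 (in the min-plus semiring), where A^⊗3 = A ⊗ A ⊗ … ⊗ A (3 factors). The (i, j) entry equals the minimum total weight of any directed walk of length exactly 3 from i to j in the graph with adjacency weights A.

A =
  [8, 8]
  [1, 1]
A^⊗3 =
  [10, 10]
  [3, 3]

Each entry (A^⊗3)_ij equals the minimum over all length-3 walks i = v_0 → v_1 → … → v_3 = j of Σ_t A[v_t][v_{t+1}]. For example, for (i, j) = (0, 1) we minimise over 4 possible intermediate vertex sequences; the minimum is 10, attained along the walk 0 → 1 → 1 → 1.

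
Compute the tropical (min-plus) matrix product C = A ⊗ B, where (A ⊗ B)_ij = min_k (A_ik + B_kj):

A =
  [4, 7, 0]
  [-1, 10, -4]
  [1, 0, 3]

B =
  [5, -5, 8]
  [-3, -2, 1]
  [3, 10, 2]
A ⊗ B =
  [3, -1, 2]
  [-1, -6, -2]
  [-3, -4, 1]

Apply the min-plus product entry-by-entry:
  C[0][0] = min over k of (A[0][0] + B[0][0] = 4 + 5 = 9, A[0][1] + B[1][0] = 7 + -3 = 4, A[0][2] + B[2][0] = 0 + 3 = 3) = 3 (attained at k = 2)
  C[0][1] = min over k of (A[0][0] + B[0][1] = 4 + -5 = -1, A[0][1] + B[1][1] = 7 + -2 = 5, A[0][2] + B[2][1] = 0 + 10 = 10) = -1 (attained at k = 0)
  C[0][2] = min over k of (A[0][0] + B[0][2] = 4 + 8 = 12, A[0][1] + B[1][2] = 7 + 1 = 8, A[0][2] + B[2][2] = 0 + 2 = 2) = 2 (attained at k = 2)
  C[1][0] = min over k of (A[1][0] + B[0][0] = -1 + 5 = 4, A[1][1] + B[1][0] = 10 + -3 = 7, A[1][2] + B[2][0] = -4 + 3 = -1) = -1 (attained at k = 2)
  C[1][1] = min over k of (A[1][0] + B[0][1] = -1 + -5 = -6, A[1][1] + B[1][1] = 10 + -2 = 8, A[1][2] + B[2][1] = -4 + 10 = 6) = -6 (attained at k = 0)
  C[1][2] = min over k of (A[1][0] + B[0][2] = -1 + 8 = 7, A[1][1] + B[1][2] = 10 + 1 = 11, A[1][2] + B[2][2] = -4 + 2 = -2) = -2 (attained at k = 2)
  C[2][0] = min over k of (A[2][0] + B[0][0] = 1 + 5 = 6, A[2][1] + B[1][0] = 0 + -3 = -3, A[2][2] + B[2][0] = 3 + 3 = 6) = -3 (attained at k = 1)
  C[2][1] = min over k of (A[2][0] + B[0][1] = 1 + -5 = -4, A[2][1] + B[1][1] = 0 + -2 = -2, A[2][2] + B[2][1] = 3 + 10 = 13) = -4 (attained at k = 0)
  C[2][2] = min over k of (A[2][0] + B[0][2] = 1 + 8 = 9, A[2][1] + B[1][2] = 0 + 1 = 1, A[2][2] + B[2][2] = 3 + 2 = 5) = 1 (attained at k = 1)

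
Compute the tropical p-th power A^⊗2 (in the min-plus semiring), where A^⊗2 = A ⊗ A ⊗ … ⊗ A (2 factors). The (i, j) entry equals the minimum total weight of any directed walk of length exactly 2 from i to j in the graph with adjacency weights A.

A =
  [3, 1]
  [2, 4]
A^⊗2 =
  [3, 4]
  [5, 3]

Each entry (A^⊗2)_ij equals the minimum over all length-2 walks i = v_0 → v_1 → … → v_2 = j of Σ_t A[v_t][v_{t+1}]. For example, for (i, j) = (0, 1) we minimise over 2 possible intermediate vertex sequences; the minimum is 4, attained along the walk 0 → 0 → 1.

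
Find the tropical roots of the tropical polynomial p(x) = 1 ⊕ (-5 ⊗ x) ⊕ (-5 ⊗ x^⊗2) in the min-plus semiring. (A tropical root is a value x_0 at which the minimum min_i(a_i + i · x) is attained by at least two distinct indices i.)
Roots: {0, 6}

Each tropical root is a break point of the lower envelope of the lines y = a_i + i · x (there are 3 lines, with slopes 0, 1, ..., 2). Only the lines that attain the minimum somewhere contribute to roots; other lines are dominated. Here the surviving (envelope) indices are i = 2, i = 1, i = 0.
Intersections between consecutive envelope lines give the roots: for adjacent envelope indices i < j the intersection is x = (a_i − a_j) / (j − i). Reading off the sorted break points: {0, 6}.
Verification: at each break x_0, at least two indices attain the minimum of min_i(a_i + i · x_0).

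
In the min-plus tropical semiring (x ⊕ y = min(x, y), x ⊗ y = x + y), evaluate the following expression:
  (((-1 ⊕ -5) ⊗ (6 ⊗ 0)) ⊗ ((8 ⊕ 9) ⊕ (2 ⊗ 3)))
(((-1 ⊕ -5) ⊗ (6 ⊗ 0)) ⊗ ((8 ⊕ 9) ⊕ (2 ⊗ 3))) = 6

Expand innermost to outermost. Recall ⊕ takes the minimum of its arguments and ⊗ takes their sum. Working out the expression (((-1 ⊕ -5) ⊗ (6 ⊗ 0)) ⊗ ((8 ⊕ 9) ⊕ (2 ⊗ 3))) gives 6.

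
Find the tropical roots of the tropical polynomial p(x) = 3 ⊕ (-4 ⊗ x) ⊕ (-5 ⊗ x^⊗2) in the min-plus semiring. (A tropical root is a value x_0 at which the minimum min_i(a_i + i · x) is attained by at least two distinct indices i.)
Roots: {1, 7}

Each tropical root is a break point of the lower envelope of the lines y = a_i + i · x (there are 3 lines, with slopes 0, 1, ..., 2). Only the lines that attain the minimum somewhere contribute to roots; other lines are dominated. Here the surviving (envelope) indices are i = 2, i = 1, i = 0.
Intersections between consecutive envelope lines give the roots: for adjacent envelope indices i < j the intersection is x = (a_i − a_j) / (j − i). Reading off the sorted break points: {1, 7}.
Verification: at each break x_0, at least two indices attain the minimum of min_i(a_i + i · x_0).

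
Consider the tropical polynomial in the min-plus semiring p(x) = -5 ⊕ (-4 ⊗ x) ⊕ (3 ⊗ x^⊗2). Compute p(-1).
p(-1) = -5

A tropical monomial a ⊗ x^⊗i evaluates to a + i · x. Evaluating each term at x = -1:
  Term 0 contributes -5 + 0 · -1 = -5
  Term 1 contributes -4 + 1 · -1 = -5
  Term 2 contributes 3 + 2 · -1 = 1
p(-1) = ⊕ of these = min[-5, -5, 1] = -5.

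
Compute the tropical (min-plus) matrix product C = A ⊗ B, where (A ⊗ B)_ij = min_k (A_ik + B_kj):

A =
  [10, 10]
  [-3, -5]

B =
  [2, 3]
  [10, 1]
A ⊗ B =
  [12, 11]
  [-1, -4]

Apply the min-plus product entry-by-entry:
  C[0][0] = min over k of (A[0][0] + B[0][0] = 10 + 2 = 12, A[0][1] + B[1][0] = 10 + 10 = 20) = 12 (attained at k = 0)
  C[0][1] = min over k of (A[0][0] + B[0][1] = 10 + 3 = 13, A[0][1] + B[1][1] = 10 + 1 = 11) = 11 (attained at k = 1)
  C[1][0] = min over k of (A[1][0] + B[0][0] = -3 + 2 = -1, A[1][1] + B[1][0] = -5 + 10 = 5) = -1 (attained at k = 0)
  C[1][1] = min over k of (A[1][0] + B[0][1] = -3 + 3 = 0, A[1][1] + B[1][1] = -5 + 1 = -4) = -4 (attained at k = 1)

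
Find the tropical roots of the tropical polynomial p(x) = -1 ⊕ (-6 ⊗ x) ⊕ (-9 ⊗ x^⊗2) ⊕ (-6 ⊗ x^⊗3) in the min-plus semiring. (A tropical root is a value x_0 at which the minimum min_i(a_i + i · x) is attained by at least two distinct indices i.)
Roots: {-3, 3, 5}

Each tropical root is a break point of the lower envelope of the lines y = a_i + i · x (there are 4 lines, with slopes 0, 1, ..., 3). Only the lines that attain the minimum somewhere contribute to roots; other lines are dominated. Here the surviving (envelope) indices are i = 3, i = 2, i = 1, i = 0.
Intersections between consecutive envelope lines give the roots: for adjacent envelope indices i < j the intersection is x = (a_i − a_j) / (j − i). Reading off the sorted break points: {-3, 3, 5}.
Verification: at each break x_0, at least two indices attain the minimum of min_i(a_i + i · x_0).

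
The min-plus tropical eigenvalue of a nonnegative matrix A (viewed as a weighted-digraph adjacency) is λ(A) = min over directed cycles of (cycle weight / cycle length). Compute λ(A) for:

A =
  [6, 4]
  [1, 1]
λ(A) = 1

Enumerate directed cycles and compute their means (weight / length). Sample:
  cycle 0 → 0: weight = 6, length = 1, mean = 6/1 ≈ 6.000
  cycle 1 → 1: weight = 1, length = 1, mean = 1/1 ≈ 1.000
  cycle 0 → 1 → 0: weight = 5, length = 2, mean = 5/2 ≈ 2.500
  cycle 1 → 0 → 1: weight = 5, length = 2, mean = 5/2 ≈ 2.500
Minimum mean = 1.000, attained e.g. along the cycle 1 → 1 with weight 1 and length 1. So λ(A) = 1/1 = 1.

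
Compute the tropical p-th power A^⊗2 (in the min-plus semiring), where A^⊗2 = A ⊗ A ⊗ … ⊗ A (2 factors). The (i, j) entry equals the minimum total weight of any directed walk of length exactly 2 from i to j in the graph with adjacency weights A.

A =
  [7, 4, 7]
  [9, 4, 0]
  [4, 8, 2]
A^⊗2 =
  [11, 8, 4]
  [4, 8, 2]
  [6, 8, 4]

Each entry (A^⊗2)_ij equals the minimum over all length-2 walks i = v_0 → v_1 → … → v_2 = j of Σ_t A[v_t][v_{t+1}]. For example, for (i, j) = (0, 2) we minimise over 3 possible intermediate vertex sequences; the minimum is 4, attained along the walk 0 → 1 → 2.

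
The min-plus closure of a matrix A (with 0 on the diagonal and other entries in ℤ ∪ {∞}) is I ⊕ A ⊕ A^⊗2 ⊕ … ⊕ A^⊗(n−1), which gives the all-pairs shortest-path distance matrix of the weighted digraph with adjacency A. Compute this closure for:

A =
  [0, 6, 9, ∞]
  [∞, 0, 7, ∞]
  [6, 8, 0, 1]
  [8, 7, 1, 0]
Closure =
  [0, 6, 9, 10]
  [13, 0, 7, 8]
  [6, 8, 0, 1]
  [7, 7, 1, 0]

This is the Floyd-Warshall all-pairs shortest-path computation. For each intermediate vertex k = 0, 1, …, 3, update dist[i][j] ← min(dist[i][j], dist[i][k] + dist[k][j]). The final matrix gives, for each (i, j), the minimum total weight of any directed path from i to j (possibly empty when i = j).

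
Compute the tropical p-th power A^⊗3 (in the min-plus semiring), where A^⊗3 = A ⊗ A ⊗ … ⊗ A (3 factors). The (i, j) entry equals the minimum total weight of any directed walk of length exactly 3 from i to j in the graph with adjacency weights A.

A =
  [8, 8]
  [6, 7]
A^⊗3 =
  [21, 22]
  [20, 21]

Each entry (A^⊗3)_ij equals the minimum over all length-3 walks i = v_0 → v_1 → … → v_3 = j of Σ_t A[v_t][v_{t+1}]. For example, for (i, j) = (0, 1) we minimise over 4 possible intermediate vertex sequences; the minimum is 22, attained along the walk 0 → 1 → 0 → 1.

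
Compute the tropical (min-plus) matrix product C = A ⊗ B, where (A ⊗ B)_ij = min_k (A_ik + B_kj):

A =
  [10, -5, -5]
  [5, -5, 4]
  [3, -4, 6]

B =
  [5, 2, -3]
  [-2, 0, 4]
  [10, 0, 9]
A ⊗ B =
  [-7, -5, -1]
  [-7, -5, -1]
  [-6, -4, 0]

Apply the min-plus product entry-by-entry:
  C[0][0] = min over k of (A[0][0] + B[0][0] = 10 + 5 = 15, A[0][1] + B[1][0] = -5 + -2 = -7, A[0][2] + B[2][0] = -5 + 10 = 5) = -7 (attained at k = 1)
  C[0][1] = min over k of (A[0][0] + B[0][1] = 10 + 2 = 12, A[0][1] + B[1][1] = -5 + 0 = -5, A[0][2] + B[2][1] = -5 + 0 = -5) = -5 (attained at k = 1)
  C[0][2] = min over k of (A[0][0] + B[0][2] = 10 + -3 = 7, A[0][1] + B[1][2] = -5 + 4 = -1, A[0][2] + B[2][2] = -5 + 9 = 4) = -1 (attained at k = 1)
  C[1][0] = min over k of (A[1][0] + B[0][0] = 5 + 5 = 10, A[1][1] + B[1][0] = -5 + -2 = -7, A[1][2] + B[2][0] = 4 + 10 = 14) = -7 (attained at k = 1)
  C[1][1] = min over k of (A[1][0] + B[0][1] = 5 + 2 = 7, A[1][1] + B[1][1] = -5 + 0 = -5, A[1][2] + B[2][1] = 4 + 0 = 4) = -5 (attained at k = 1)
  C[1][2] = min over k of (A[1][0] + B[0][2] = 5 + -3 = 2, A[1][1] + B[1][2] = -5 + 4 = -1, A[1][2] + B[2][2] = 4 + 9 = 13) = -1 (attained at k = 1)
  C[2][0] = min over k of (A[2][0] + B[0][0] = 3 + 5 = 8, A[2][1] + B[1][0] = -4 + -2 = -6, A[2][2] + B[2][0] = 6 + 10 = 16) = -6 (attained at k = 1)
  C[2][1] = min over k of (A[2][0] + B[0][1] = 3 + 2 = 5, A[2][1] + B[1][1] = -4 + 0 = -4, A[2][2] + B[2][1] = 6 + 0 = 6) = -4 (attained at k = 1)
  C[2][2] = min over k of (A[2][0] + B[0][2] = 3 + -3 = 0, A[2][1] + B[1][2] = -4 + 4 = 0, A[2][2] + B[2][2] = 6 + 9 = 15) = 0 (attained at k = 0)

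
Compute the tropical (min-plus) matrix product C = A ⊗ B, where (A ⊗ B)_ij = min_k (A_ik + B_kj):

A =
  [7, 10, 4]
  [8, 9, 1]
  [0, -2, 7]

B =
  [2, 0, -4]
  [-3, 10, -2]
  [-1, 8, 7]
A ⊗ B =
  [3, 7, 3]
  [0, 8, 4]
  [-5, 0, -4]

Apply the min-plus product entry-by-entry:
  C[0][0] = min over k of (A[0][0] + B[0][0] = 7 + 2 = 9, A[0][1] + B[1][0] = 10 + -3 = 7, A[0][2] + B[2][0] = 4 + -1 = 3) = 3 (attained at k = 2)
  C[0][1] = min over k of (A[0][0] + B[0][1] = 7 + 0 = 7, A[0][1] + B[1][1] = 10 + 10 = 20, A[0][2] + B[2][1] = 4 + 8 = 12) = 7 (attained at k = 0)
  C[0][2] = min over k of (A[0][0] + B[0][2] = 7 + -4 = 3, A[0][1] + B[1][2] = 10 + -2 = 8, A[0][2] + B[2][2] = 4 + 7 = 11) = 3 (attained at k = 0)
  C[1][0] = min over k of (A[1][0] + B[0][0] = 8 + 2 = 10, A[1][1] + B[1][0] = 9 + -3 = 6, A[1][2] + B[2][0] = 1 + -1 = 0) = 0 (attained at k = 2)
  C[1][1] = min over k of (A[1][0] + B[0][1] = 8 + 0 = 8, A[1][1] + B[1][1] = 9 + 10 = 19, A[1][2] + B[2][1] = 1 + 8 = 9) = 8 (attained at k = 0)
  C[1][2] = min over k of (A[1][0] + B[0][2] = 8 + -4 = 4, A[1][1] + B[1][2] = 9 + -2 = 7, A[1][2] + B[2][2] = 1 + 7 = 8) = 4 (attained at k = 0)
  C[2][0] = min over k of (A[2][0] + B[0][0] = 0 + 2 = 2, A[2][1] + B[1][0] = -2 + -3 = -5, A[2][2] + B[2][0] = 7 + -1 = 6) = -5 (attained at k = 1)
  C[2][1] = min over k of (A[2][0] + B[0][1] = 0 + 0 = 0, A[2][1] + B[1][1] = -2 + 10 = 8, A[2][2] + B[2][1] = 7 + 8 = 15) = 0 (attained at k = 0)
  C[2][2] = min over k of (A[2][0] + B[0][2] = 0 + -4 = -4, A[2][1] + B[1][2] = -2 + -2 = -4, A[2][2] + B[2][2] = 7 + 7 = 14) = -4 (attained at k = 0)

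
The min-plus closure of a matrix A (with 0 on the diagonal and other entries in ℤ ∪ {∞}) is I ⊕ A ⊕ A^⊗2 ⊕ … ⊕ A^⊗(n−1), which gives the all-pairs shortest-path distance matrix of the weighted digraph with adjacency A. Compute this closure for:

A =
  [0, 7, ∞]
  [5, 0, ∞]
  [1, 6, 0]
Closure =
  [0, 7, ∞]
  [5, 0, ∞]
  [1, 6, 0]

This is the Floyd-Warshall all-pairs shortest-path computation. For each intermediate vertex k = 0, 1, …, 2, update dist[i][j] ← min(dist[i][j], dist[i][k] + dist[k][j]). The final matrix gives, for each (i, j), the minimum total weight of any directed path from i to j (possibly empty when i = j).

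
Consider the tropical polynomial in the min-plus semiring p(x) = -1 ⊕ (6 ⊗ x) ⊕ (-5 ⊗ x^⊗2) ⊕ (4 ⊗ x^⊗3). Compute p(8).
p(8) = -1

A tropical monomial a ⊗ x^⊗i evaluates to a + i · x. Evaluating each term at x = 8:
  Term 0 contributes -1 + 0 · 8 = -1
  Term 1 contributes 6 + 1 · 8 = 14
  Term 2 contributes -5 + 2 · 8 = 11
  Term 3 contributes 4 + 3 · 8 = 28
p(8) = ⊕ of these = min[-1, 14, 11, 28] = -1.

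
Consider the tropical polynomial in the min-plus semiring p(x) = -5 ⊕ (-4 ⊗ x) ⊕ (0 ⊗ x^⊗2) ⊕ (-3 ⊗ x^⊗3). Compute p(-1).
p(-1) = -6

A tropical monomial a ⊗ x^⊗i evaluates to a + i · x. Evaluating each term at x = -1:
  Term 0 contributes -5 + 0 · -1 = -5
  Term 1 contributes -4 + 1 · -1 = -5
  Term 2 contributes 0 + 2 · -1 = -2
  Term 3 contributes -3 + 3 · -1 = -6
p(-1) = ⊕ of these = min[-5, -5, -2, -6] = -6.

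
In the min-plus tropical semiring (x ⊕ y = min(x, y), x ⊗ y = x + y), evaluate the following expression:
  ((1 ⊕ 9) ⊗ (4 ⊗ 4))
((1 ⊕ 9) ⊗ (4 ⊗ 4)) = 9

Expand innermost to outermost. Recall ⊕ takes the minimum of its arguments and ⊗ takes their sum. Working out the expression ((1 ⊕ 9) ⊗ (4 ⊗ 4)) gives 9.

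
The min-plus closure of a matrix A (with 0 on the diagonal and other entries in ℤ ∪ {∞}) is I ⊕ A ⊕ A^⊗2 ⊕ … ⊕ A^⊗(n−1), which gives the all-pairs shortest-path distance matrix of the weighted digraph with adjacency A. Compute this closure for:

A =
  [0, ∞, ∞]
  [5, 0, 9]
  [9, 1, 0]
Closure =
  [0, ∞, ∞]
  [5, 0, 9]
  [6, 1, 0]

This is the Floyd-Warshall all-pairs shortest-path computation. For each intermediate vertex k = 0, 1, …, 2, update dist[i][j] ← min(dist[i][j], dist[i][k] + dist[k][j]). The final matrix gives, for each (i, j), the minimum total weight of any directed path from i to j (possibly empty when i = j).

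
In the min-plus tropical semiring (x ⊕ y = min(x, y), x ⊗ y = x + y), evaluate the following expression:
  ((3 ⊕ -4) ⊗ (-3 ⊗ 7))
((3 ⊕ -4) ⊗ (-3 ⊗ 7)) = 0

Expand innermost to outermost. Recall ⊕ takes the minimum of its arguments and ⊗ takes their sum. Working out the expression ((3 ⊕ -4) ⊗ (-3 ⊗ 7)) gives 0.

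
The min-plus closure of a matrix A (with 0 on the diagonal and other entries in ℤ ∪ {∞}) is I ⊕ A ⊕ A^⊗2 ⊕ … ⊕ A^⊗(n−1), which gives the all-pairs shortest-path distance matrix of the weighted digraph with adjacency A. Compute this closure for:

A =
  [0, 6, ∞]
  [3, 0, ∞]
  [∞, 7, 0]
Closure =
  [0, 6, ∞]
  [3, 0, ∞]
  [10, 7, 0]

This is the Floyd-Warshall all-pairs shortest-path computation. For each intermediate vertex k = 0, 1, …, 2, update dist[i][j] ← min(dist[i][j], dist[i][k] + dist[k][j]). The final matrix gives, for each (i, j), the minimum total weight of any directed path from i to j (possibly empty when i = j).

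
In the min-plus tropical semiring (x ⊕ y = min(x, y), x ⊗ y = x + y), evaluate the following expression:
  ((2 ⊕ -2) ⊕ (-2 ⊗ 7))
((2 ⊕ -2) ⊕ (-2 ⊗ 7)) = -2

Expand innermost to outermost. Recall ⊕ takes the minimum of its arguments and ⊗ takes their sum. Working out the expression ((2 ⊕ -2) ⊕ (-2 ⊗ 7)) gives -2.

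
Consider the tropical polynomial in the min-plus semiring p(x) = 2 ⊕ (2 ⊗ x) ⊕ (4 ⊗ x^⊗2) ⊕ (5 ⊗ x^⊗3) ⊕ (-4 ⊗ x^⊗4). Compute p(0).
p(0) = -4

A tropical monomial a ⊗ x^⊗i evaluates to a + i · x. Evaluating each term at x = 0:
  Term 0 contributes 2 + 0 · 0 = 2
  Term 1 contributes 2 + 1 · 0 = 2
  Term 2 contributes 4 + 2 · 0 = 4
  Term 3 contributes 5 + 3 · 0 = 5
  Term 4 contributes -4 + 4 · 0 = -4
p(0) = ⊕ of these = min[2, 2, 4, 5, -4] = -4.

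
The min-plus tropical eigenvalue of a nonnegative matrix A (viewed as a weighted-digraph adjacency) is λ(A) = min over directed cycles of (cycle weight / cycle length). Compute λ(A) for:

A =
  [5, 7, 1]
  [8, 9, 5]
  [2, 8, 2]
λ(A) = 3/2

Enumerate directed cycles and compute their means (weight / length). Sample:
  cycle 0 → 0: weight = 5, length = 1, mean = 5/1 ≈ 5.000
  cycle 1 → 1: weight = 9, length = 1, mean = 9/1 ≈ 9.000
  cycle 2 → 2: weight = 2, length = 1, mean = 2/1 ≈ 2.000
  cycle 0 → 1 → 0: weight = 15, length = 2, mean = 15/2 ≈ 7.500
  cycle 0 → 2 → 0: weight = 3, length = 2, mean = 3/2 ≈ 1.500
  cycle 1 → 0 → 1: weight = 15, length = 2, mean = 15/2 ≈ 7.500
Minimum mean = 1.500, attained e.g. along the cycle 0 → 2 → 0 with weight 3 and length 2. So λ(A) = 3/2 = 3/2.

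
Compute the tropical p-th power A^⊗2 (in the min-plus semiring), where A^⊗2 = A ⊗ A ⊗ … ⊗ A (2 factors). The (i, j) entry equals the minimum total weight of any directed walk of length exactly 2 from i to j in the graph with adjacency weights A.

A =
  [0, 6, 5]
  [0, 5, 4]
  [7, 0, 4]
A^⊗2 =
  [0, 5, 5]
  [0, 4, 5]
  [0, 4, 4]

Each entry (A^⊗2)_ij equals the minimum over all length-2 walks i = v_0 → v_1 → … → v_2 = j of Σ_t A[v_t][v_{t+1}]. For example, for (i, j) = (0, 2) we minimise over 3 possible intermediate vertex sequences; the minimum is 5, attained along the walk 0 → 0 → 2.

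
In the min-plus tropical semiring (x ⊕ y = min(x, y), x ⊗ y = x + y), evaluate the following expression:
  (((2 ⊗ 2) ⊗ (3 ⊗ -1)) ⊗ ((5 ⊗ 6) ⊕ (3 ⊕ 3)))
(((2 ⊗ 2) ⊗ (3 ⊗ -1)) ⊗ ((5 ⊗ 6) ⊕ (3 ⊕ 3))) = 9

Expand innermost to outermost. Recall ⊕ takes the minimum of its arguments and ⊗ takes their sum. Working out the expression (((2 ⊗ 2) ⊗ (3 ⊗ -1)) ⊗ ((5 ⊗ 6) ⊕ (3 ⊕ 3))) gives 9.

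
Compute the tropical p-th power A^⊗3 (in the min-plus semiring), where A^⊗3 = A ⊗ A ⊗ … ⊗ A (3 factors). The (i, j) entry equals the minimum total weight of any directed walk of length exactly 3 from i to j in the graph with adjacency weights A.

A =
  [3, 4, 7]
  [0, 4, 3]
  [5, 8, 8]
A^⊗3 =
  [7, 8, 10]
  [4, 7, 7]
  [9, 12, 12]

Each entry (A^⊗3)_ij equals the minimum over all length-3 walks i = v_0 → v_1 → … → v_3 = j of Σ_t A[v_t][v_{t+1}]. For example, for (i, j) = (0, 2) we minimise over 9 possible intermediate vertex sequences; the minimum is 10, attained along the walk 0 → 0 → 1 → 2.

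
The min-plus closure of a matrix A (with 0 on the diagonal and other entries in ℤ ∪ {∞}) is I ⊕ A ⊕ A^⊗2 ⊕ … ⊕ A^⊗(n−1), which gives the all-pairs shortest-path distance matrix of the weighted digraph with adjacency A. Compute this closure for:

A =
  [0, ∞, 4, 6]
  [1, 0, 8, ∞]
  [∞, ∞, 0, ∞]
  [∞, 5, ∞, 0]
Closure =
  [0, 11, 4, 6]
  [1, 0, 5, 7]
  [∞, ∞, 0, ∞]
  [6, 5, 10, 0]

This is the Floyd-Warshall all-pairs shortest-path computation. For each intermediate vertex k = 0, 1, …, 3, update dist[i][j] ← min(dist[i][j], dist[i][k] + dist[k][j]). The final matrix gives, for each (i, j), the minimum total weight of any directed path from i to j (possibly empty when i = j).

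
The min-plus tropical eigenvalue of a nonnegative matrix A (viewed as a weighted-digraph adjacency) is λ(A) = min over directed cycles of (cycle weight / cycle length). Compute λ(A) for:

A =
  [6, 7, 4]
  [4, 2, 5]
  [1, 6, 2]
λ(A) = 2

Enumerate directed cycles and compute their means (weight / length). Sample:
  cycle 0 → 0: weight = 6, length = 1, mean = 6/1 ≈ 6.000
  cycle 1 → 1: weight = 2, length = 1, mean = 2/1 ≈ 2.000
  cycle 2 → 2: weight = 2, length = 1, mean = 2/1 ≈ 2.000
  cycle 0 → 1 → 0: weight = 11, length = 2, mean = 11/2 ≈ 5.500
  cycle 0 → 2 → 0: weight = 5, length = 2, mean = 5/2 ≈ 2.500
  cycle 1 → 0 → 1: weight = 11, length = 2, mean = 11/2 ≈ 5.500
Minimum mean = 2.000, attained e.g. along the cycle 1 → 1 with weight 2 and length 1. So λ(A) = 2/1 = 2.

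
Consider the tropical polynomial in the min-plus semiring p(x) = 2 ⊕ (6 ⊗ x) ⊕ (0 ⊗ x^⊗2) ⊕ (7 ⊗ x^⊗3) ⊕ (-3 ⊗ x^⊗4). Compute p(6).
p(6) = 2

A tropical monomial a ⊗ x^⊗i evaluates to a + i · x. Evaluating each term at x = 6:
  Term 0 contributes 2 + 0 · 6 = 2
  Term 1 contributes 6 + 1 · 6 = 12
  Term 2 contributes 0 + 2 · 6 = 12
  Term 3 contributes 7 + 3 · 6 = 25
  Term 4 contributes -3 + 4 · 6 = 21
p(6) = ⊕ of these = min[2, 12, 12, 25, 21] = 2.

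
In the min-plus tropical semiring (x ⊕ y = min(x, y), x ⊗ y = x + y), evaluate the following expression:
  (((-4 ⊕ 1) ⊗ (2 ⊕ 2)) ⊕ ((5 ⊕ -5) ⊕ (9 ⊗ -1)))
(((-4 ⊕ 1) ⊗ (2 ⊕ 2)) ⊕ ((5 ⊕ -5) ⊕ (9 ⊗ -1))) = -5

Expand innermost to outermost. Recall ⊕ takes the minimum of its arguments and ⊗ takes their sum. Working out the expression (((-4 ⊕ 1) ⊗ (2 ⊕ 2)) ⊕ ((5 ⊕ -5) ⊕ (9 ⊗ -1))) gives -5.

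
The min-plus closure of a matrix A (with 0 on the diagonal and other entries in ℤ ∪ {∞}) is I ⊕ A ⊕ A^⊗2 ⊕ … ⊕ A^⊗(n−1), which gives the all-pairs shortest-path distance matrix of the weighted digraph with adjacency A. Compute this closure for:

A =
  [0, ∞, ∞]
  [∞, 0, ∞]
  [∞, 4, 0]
Closure =
  [0, ∞, ∞]
  [∞, 0, ∞]
  [∞, 4, 0]

This is the Floyd-Warshall all-pairs shortest-path computation. For each intermediate vertex k = 0, 1, …, 2, update dist[i][j] ← min(dist[i][j], dist[i][k] + dist[k][j]). The final matrix gives, for each (i, j), the minimum total weight of any directed path from i to j (possibly empty when i = j).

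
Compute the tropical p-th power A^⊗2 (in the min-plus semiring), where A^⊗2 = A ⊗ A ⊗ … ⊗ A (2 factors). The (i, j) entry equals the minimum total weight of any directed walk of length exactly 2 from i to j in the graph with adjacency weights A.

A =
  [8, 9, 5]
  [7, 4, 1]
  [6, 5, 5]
A^⊗2 =
  [11, 10, 10]
  [7, 6, 5]
  [11, 9, 6]

Each entry (A^⊗2)_ij equals the minimum over all length-2 walks i = v_0 → v_1 → … → v_2 = j of Σ_t A[v_t][v_{t+1}]. For example, for (i, j) = (0, 2) we minimise over 3 possible intermediate vertex sequences; the minimum is 10, attained along the walk 0 → 1 → 2.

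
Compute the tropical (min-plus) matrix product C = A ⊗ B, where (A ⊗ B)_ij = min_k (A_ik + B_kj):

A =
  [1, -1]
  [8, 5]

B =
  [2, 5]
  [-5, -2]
A ⊗ B =
  [-6, -3]
  [0, 3]

Apply the min-plus product entry-by-entry:
  C[0][0] = min over k of (A[0][0] + B[0][0] = 1 + 2 = 3, A[0][1] + B[1][0] = -1 + -5 = -6) = -6 (attained at k = 1)
  C[0][1] = min over k of (A[0][0] + B[0][1] = 1 + 5 = 6, A[0][1] + B[1][1] = -1 + -2 = -3) = -3 (attained at k = 1)
  C[1][0] = min over k of (A[1][0] + B[0][0] = 8 + 2 = 10, A[1][1] + B[1][0] = 5 + -5 = 0) = 0 (attained at k = 1)
  C[1][1] = min over k of (A[1][0] + B[0][1] = 8 + 5 = 13, A[1][1] + B[1][1] = 5 + -2 = 3) = 3 (attained at k = 1)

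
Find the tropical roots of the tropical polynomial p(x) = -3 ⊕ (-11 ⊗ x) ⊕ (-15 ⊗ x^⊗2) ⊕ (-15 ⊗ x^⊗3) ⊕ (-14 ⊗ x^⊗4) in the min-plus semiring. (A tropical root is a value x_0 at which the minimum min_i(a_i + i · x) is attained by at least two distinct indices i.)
Roots: {-1, 0, 4, 8}

Each tropical root is a break point of the lower envelope of the lines y = a_i + i · x (there are 5 lines, with slopes 0, 1, ..., 4). Only the lines that attain the minimum somewhere contribute to roots; other lines are dominated. Here the surviving (envelope) indices are i = 4, i = 3, i = 2, i = 1, i = 0.
Intersections between consecutive envelope lines give the roots: for adjacent envelope indices i < j the intersection is x = (a_i − a_j) / (j − i). Reading off the sorted break points: {-1, 0, 4, 8}.
Verification: at each break x_0, at least two indices attain the minimum of min_i(a_i + i · x_0).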